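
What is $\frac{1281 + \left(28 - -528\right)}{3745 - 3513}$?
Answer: $\frac{1837}{232} \approx 7.9181$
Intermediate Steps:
$\frac{1281 + \left(28 - -528\right)}{3745 - 3513} = \frac{1281 + \left(28 + 528\right)}{232} = \left(1281 + 556\right) \frac{1}{232} = 1837 \cdot \frac{1}{232} = \frac{1837}{232}$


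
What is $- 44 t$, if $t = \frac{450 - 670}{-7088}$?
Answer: $- \frac{605}{443} \approx -1.3657$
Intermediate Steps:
$t = \frac{55}{1772}$ ($t = \left(450 - 670\right) \left(- \frac{1}{7088}\right) = \left(-220\right) \left(- \frac{1}{7088}\right) = \frac{55}{1772} \approx 0.031038$)
$- 44 t = \left(-44\right) \frac{55}{1772} = - \frac{605}{443}$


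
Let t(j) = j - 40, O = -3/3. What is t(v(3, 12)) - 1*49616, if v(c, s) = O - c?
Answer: -49660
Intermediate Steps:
O = -1 (O = -3*⅓ = -1)
v(c, s) = -1 - c
t(j) = -40 + j
t(v(3, 12)) - 1*49616 = (-40 + (-1 - 1*3)) - 1*49616 = (-40 + (-1 - 3)) - 49616 = (-40 - 4) - 49616 = -44 - 49616 = -49660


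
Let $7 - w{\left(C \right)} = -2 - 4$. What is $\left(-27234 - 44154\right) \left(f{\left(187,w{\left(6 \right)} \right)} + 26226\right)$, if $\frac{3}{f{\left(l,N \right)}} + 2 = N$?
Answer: $- \frac{20594652732}{11} \approx -1.8722 \cdot 10^{9}$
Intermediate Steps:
$w{\left(C \right)} = 13$ ($w{\left(C \right)} = 7 - \left(-2 - 4\right) = 7 - -6 = 7 + 6 = 13$)
$f{\left(l,N \right)} = \frac{3}{-2 + N}$
$\left(-27234 - 44154\right) \left(f{\left(187,w{\left(6 \right)} \right)} + 26226\right) = \left(-27234 - 44154\right) \left(\frac{3}{-2 + 13} + 26226\right) = - 71388 \left(\frac{3}{11} + 26226\right) = \left(-71388\right) \frac{288489}{11} = - \frac{20594652732}{11}$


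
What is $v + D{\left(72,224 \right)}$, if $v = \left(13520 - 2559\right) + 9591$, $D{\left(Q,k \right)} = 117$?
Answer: $20669$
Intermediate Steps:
$v = 20552$ ($v = 10961 + 9591 = 20552$)
$v + D{\left(72,224 \right)} = 20552 + 117 = 20669$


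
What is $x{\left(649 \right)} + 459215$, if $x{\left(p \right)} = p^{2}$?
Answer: $880416$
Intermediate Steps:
$x{\left(649 \right)} + 459215 = 649^{2} + 459215 = 421201 + 459215 = 880416$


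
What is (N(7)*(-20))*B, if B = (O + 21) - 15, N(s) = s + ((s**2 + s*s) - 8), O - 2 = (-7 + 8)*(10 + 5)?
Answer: -44620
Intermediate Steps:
O = 17 (O = 2 + (-7 + 8)*(10 + 5) = 2 + 1*15 = 2 + 15 = 17)
N(s) = -8 + s + 2*s**2 (N(s) = s + ((s**2 + s**2) - 8) = s + (2*s**2 - 8) = s + (-8 + 2*s**2) = -8 + s + 2*s**2)
B = 23 (B = (17 + 21) - 15 = 38 - 15 = 23)
(N(7)*(-20))*B = ((-8 + 7 + 2*7**2)*(-20))*23 = ((-8 + 7 + 2*49)*(-20))*23 = ((-8 + 7 + 98)*(-20))*23 = (97*(-20))*23 = -1940*23 = -44620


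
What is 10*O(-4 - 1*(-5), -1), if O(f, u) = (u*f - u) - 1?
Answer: -10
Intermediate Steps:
O(f, u) = -1 - u + f*u (O(f, u) = (f*u - u) - 1 = (-u + f*u) - 1 = -1 - u + f*u)
10*O(-4 - 1*(-5), -1) = 10*(-1 - 1*(-1) + (-4 - 1*(-5))*(-1)) = 10*(-1 + 1 + (-4 + 5)*(-1)) = 10*(-1 + 1 + 1*(-1)) = 10*(-1 + 1 - 1) = 10*(-1) = -10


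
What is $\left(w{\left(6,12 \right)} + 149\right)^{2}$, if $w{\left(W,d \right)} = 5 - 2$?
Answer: $23104$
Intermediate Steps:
$w{\left(W,d \right)} = 3$
$\left(w{\left(6,12 \right)} + 149\right)^{2} = \left(3 + 149\right)^{2} = 152^{2} = 23104$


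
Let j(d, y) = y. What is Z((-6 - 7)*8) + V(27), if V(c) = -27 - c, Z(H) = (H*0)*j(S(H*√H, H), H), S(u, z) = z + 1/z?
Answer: -54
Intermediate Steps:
Z(H) = 0 (Z(H) = (H*0)*H = 0*H = 0)
Z((-6 - 7)*8) + V(27) = 0 + (-27 - 1*27) = 0 + (-27 - 27) = 0 - 54 = -54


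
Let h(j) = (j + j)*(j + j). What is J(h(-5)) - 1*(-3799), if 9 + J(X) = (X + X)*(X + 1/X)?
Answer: 23792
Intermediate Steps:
h(j) = 4*j² (h(j) = (2*j)*(2*j) = 4*j²)
J(X) = -9 + 2*X*(X + 1/X) (J(X) = -9 + (X + X)*(X + 1/X) = -9 + (2*X)*(X + 1/X) = -9 + 2*X*(X + 1/X))
J(h(-5)) - 1*(-3799) = (-7 + 2*(4*(-5)²)²) - 1*(-3799) = (-7 + 2*(4*25)²) + 3799 = (-7 + 2*100²) + 3799 = (-7 + 2*10000) + 3799 = (-7 + 20000) + 3799 = 19993 + 3799 = 23792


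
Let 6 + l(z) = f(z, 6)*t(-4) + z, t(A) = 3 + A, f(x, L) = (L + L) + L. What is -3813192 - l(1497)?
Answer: -3814665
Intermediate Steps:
f(x, L) = 3*L (f(x, L) = 2*L + L = 3*L)
l(z) = -24 + z (l(z) = -6 + ((3*6)*(3 - 4) + z) = -6 + (18*(-1) + z) = -6 + (-18 + z) = -24 + z)
-3813192 - l(1497) = -3813192 - (-24 + 1497) = -3813192 - 1*1473 = -3813192 - 1473 = -3814665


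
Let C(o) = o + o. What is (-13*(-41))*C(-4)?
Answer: -4264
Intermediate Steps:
C(o) = 2*o
(-13*(-41))*C(-4) = (-13*(-41))*(2*(-4)) = 533*(-8) = -4264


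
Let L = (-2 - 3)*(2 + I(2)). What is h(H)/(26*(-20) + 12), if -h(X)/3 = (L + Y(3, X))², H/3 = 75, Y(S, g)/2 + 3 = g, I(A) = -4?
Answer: 154587/127 ≈ 1217.2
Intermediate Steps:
Y(S, g) = -6 + 2*g
H = 225 (H = 3*75 = 225)
L = 10 (L = (-2 - 3)*(2 - 4) = -5*(-2) = 10)
h(X) = -3*(4 + 2*X)² (h(X) = -3*(10 + (-6 + 2*X))² = -3*(4 + 2*X)²)
h(H)/(26*(-20) + 12) = (-12*(2 + 225)²)/(26*(-20) + 12) = (-12*227²)/(-520 + 12) = -12*51529/(-508) = -618348*(-1/508) = 154587/127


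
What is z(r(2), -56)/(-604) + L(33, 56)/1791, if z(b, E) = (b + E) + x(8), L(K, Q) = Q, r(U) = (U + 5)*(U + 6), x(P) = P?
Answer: 4874/270441 ≈ 0.018022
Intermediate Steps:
r(U) = (5 + U)*(6 + U)
z(b, E) = 8 + E + b (z(b, E) = (b + E) + 8 = (E + b) + 8 = 8 + E + b)
z(r(2), -56)/(-604) + L(33, 56)/1791 = (8 - 56 + (30 + 2² + 11*2))/(-604) + 56/1791 = (8 - 56 + (30 + 4 + 22))*(-1/604) + 56*(1/1791) = (8 - 56 + 56)*(-1/604) + 56/1791 = 8*(-1/604) + 56/1791 = -2/151 + 56/1791 = 4874/270441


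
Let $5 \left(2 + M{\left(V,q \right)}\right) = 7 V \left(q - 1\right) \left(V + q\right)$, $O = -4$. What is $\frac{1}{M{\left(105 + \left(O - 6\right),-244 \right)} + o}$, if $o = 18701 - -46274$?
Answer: $\frac{1}{4920138} \approx 2.0325 \cdot 10^{-7}$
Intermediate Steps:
$o = 64975$ ($o = 18701 + 46274 = 64975$)
$M{\left(V,q \right)} = -2 + \frac{7 V \left(-1 + q\right) \left(V + q\right)}{5}$ ($M{\left(V,q \right)} = -2 + \frac{7 V \left(q - 1\right) \left(V + q\right)}{5} = -2 + \frac{7 V \left(-1 + q\right) \left(V + q\right)}{5}$)
$\frac{1}{M{\left(105 + \left(O - 6\right),-244 \right)} + o} = \frac{1}{\left(-2 - \frac{7 \left(105 - 10\right)^{2}}{5} - \frac{7}{5} \left(105 - 10\right) \left(-244\right) + \frac{7 \left(105 - 10\right) \left(-244\right)^{2}}{5} + \frac{7}{5} \left(-244\right) \left(105 - 10\right)^{2}\right) + 64975} = \frac{1}{\left(-2 - \frac{7 \left(105 - 10\right)^{2}}{5} - \frac{7}{5} \left(105 - 10\right) \left(-244\right) + \frac{7}{5} \left(105 - 10\right) 59536 + \frac{7}{5} \left(-244\right) \left(105 - 10\right)^{2}\right) + 64975} = \frac{1}{\left(-2 - \frac{7 \cdot 95^{2}}{5} - 133 \left(-244\right) + \frac{7}{5} \cdot 95 \cdot 59536 + \frac{7}{5} \left(-244\right) 95^{2}\right) + 64975} = \frac{1}{\left(-2 - 12635 + 32452 + 7918288 + \frac{7}{5} \left(-244\right) 9025\right) + 64975} = \frac{1}{\left(-2 - 12635 + 32452 + 7918288 - 3082940\right) + 64975} = \frac{1}{4855163 + 64975} = \frac{1}{4920138}$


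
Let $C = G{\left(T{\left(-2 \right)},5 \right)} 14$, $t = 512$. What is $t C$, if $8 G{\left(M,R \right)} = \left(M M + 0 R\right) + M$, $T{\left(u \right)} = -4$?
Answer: $10752$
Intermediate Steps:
$G{\left(M,R \right)} = \frac{M}{8} + \frac{M^{2}}{8}$ ($G{\left(M,R \right)} = \frac{\left(M M + 0 R\right) + M}{8} = \frac{\left(M^{2} + 0\right) + M}{8} = \frac{M^{2} + M}{8} = \frac{M + M^{2}}{8} = \frac{M}{8} + \frac{M^{2}}{8}$)
$C = 21$ ($C = \frac{1}{8} \left(-4\right) \left(1 - 4\right) 14 = \frac{1}{8} \left(-4\right) \left(-3\right) 14 = \frac{3}{2} \cdot 14 = 21$)
$t C = 512 \cdot 21 = 10752$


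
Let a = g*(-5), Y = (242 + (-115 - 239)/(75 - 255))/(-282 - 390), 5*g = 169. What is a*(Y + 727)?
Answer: -2475681169/20160 ≈ -1.2280e+5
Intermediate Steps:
g = 169/5 (g = (⅕)*169 = 169/5 ≈ 33.800)
Y = -7319/20160 (Y = (242 - 354/(-180))/(-672) = (242 - 354*(-1/180))*(-1/672) = (242 + 59/30)*(-1/672) = (7319/30)*(-1/672) = -7319/20160 ≈ -0.36305)
a = -169 (a = (169/5)*(-5) = -169)
a*(Y + 727) = -169*(-7319/20160 + 727) = -169*14649001/20160 = -2475681169/20160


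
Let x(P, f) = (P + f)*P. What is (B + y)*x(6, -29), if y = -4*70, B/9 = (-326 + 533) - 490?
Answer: 390126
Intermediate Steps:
x(P, f) = P*(P + f)
B = -2547 (B = 9*((-326 + 533) - 490) = 9*(207 - 490) = 9*(-283) = -2547)
y = -280
(B + y)*x(6, -29) = (-2547 - 280)*(6*(6 - 29)) = -16962*(-23) = -2827*(-138) = 390126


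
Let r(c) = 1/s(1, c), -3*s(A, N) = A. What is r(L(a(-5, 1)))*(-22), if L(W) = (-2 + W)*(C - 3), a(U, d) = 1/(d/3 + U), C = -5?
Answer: 66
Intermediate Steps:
s(A, N) = -A/3
a(U, d) = 1/(U + d/3) (a(U, d) = 1/(d*(⅓) + U) = 1/(d/3 + U) = 1/(U + d/3))
L(W) = 16 - 8*W (L(W) = (-2 + W)*(-5 - 3) = (-2 + W)*(-8) = 16 - 8*W)
r(c) = -3 (r(c) = 1/(-⅓*1) = 1/(-⅓) = -3)
r(L(a(-5, 1)))*(-22) = -3*(-22) = 66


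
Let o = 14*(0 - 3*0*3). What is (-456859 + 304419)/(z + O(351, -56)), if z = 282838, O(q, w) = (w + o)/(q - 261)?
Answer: -3429900/6363841 ≈ -0.53897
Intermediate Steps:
o = 0 (o = 14*(0 + 0*3) = 14*(0 + 0) = 14*0 = 0)
O(q, w) = w/(-261 + q) (O(q, w) = (w + 0)/(q - 261) = w/(-261 + q))
(-456859 + 304419)/(z + O(351, -56)) = (-456859 + 304419)/(282838 - 56/(-261 + 351)) = -152440/(282838 - 56/90) = -152440/(282838 - 56*1/90) = -152440/(282838 - 28/45) = -152440/12727682/45 = -152440*45/12727682 = -3429900/6363841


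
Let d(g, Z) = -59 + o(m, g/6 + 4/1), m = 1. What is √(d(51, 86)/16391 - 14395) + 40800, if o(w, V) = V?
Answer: 40800 + I*√15469726896706/32782 ≈ 40800.0 + 119.98*I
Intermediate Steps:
d(g, Z) = -55 + g/6 (d(g, Z) = -59 + (g/6 + 4/1) = -59 + (g*(⅙) + 4*1) = -59 + (g/6 + 4) = -59 + (4 + g/6) = -55 + g/6)
√(d(51, 86)/16391 - 14395) + 40800 = √((-55 + (⅙)*51)/16391 - 14395) + 40800 = √((-55 + 17/2)*(1/16391) - 14395) + 40800 = √(-93/2*1/16391 - 14395) + 40800 = √(-93/32782 - 14395) + 40800 = √(-471896983/32782) + 40800 = I*√15469726896706/32782 + 40800 = 40800 + I*√15469726896706/32782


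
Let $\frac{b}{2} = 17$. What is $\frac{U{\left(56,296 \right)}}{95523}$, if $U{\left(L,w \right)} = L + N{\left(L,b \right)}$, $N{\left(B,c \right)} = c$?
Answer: $\frac{30}{31841} \approx 0.00094218$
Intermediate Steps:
$b = 34$ ($b = 2 \cdot 17 = 34$)
$U{\left(L,w \right)} = 34 + L$ ($U{\left(L,w \right)} = L + 34 = 34 + L$)
$\frac{U{\left(56,296 \right)}}{95523} = \frac{34 + 56}{95523} = 90 \cdot \frac{1}{95523} = \frac{30}{31841}$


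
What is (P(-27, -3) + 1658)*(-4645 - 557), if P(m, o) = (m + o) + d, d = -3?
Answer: -8453250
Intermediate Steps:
P(m, o) = -3 + m + o (P(m, o) = (m + o) - 3 = -3 + m + o)
(P(-27, -3) + 1658)*(-4645 - 557) = ((-3 - 27 - 3) + 1658)*(-4645 - 557) = (-33 + 1658)*(-5202) = 1625*(-5202) = -8453250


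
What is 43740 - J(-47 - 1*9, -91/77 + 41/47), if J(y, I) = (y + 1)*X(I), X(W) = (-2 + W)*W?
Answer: 1063793460/24299 ≈ 43779.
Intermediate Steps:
X(W) = W*(-2 + W)
J(y, I) = I*(1 + y)*(-2 + I) (J(y, I) = (y + 1)*(I*(-2 + I)) = (1 + y)*(I*(-2 + I)) = I*(1 + y)*(-2 + I))
43740 - J(-47 - 1*9, -91/77 + 41/47) = 43740 - (-91/77 + 41/47)*(1 + (-47 - 1*9))*(-2 + (-91/77 + 41/47)) = 43740 - (-91*1/77 + 41*(1/47))*(1 + (-47 - 9))*(-2 + (-91*1/77 + 41*(1/47))) = 43740 - (-13/11 + 41/47)*(1 - 56)*(-2 + (-13/11 + 41/47)) = 43740 - (-160)*(-55)*(-2 - 160/517)/517 = 43740 - (-160)*(-55)*(-1194)/(517*517) = 43740 - 1*(-955200/24299) = 43740 + 955200/24299 = 1063793460/24299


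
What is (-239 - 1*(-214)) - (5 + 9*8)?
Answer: -102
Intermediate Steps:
(-239 - 1*(-214)) - (5 + 9*8) = (-239 + 214) - (5 + 72) = -25 - 1*77 = -25 - 77 = -102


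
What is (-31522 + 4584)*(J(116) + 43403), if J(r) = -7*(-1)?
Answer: -1169378580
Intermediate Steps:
J(r) = 7
(-31522 + 4584)*(J(116) + 43403) = (-31522 + 4584)*(7 + 43403) = -26938*43410 = -1169378580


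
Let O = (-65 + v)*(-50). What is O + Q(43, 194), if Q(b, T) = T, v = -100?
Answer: 8444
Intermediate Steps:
O = 8250 (O = (-65 - 100)*(-50) = -165*(-50) = 8250)
O + Q(43, 194) = 8250 + 194 = 8444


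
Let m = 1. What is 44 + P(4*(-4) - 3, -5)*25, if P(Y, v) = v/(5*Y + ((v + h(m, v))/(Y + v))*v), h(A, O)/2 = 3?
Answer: 4124/91 ≈ 45.319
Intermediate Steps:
h(A, O) = 6 (h(A, O) = 2*3 = 6)
P(Y, v) = v/(5*Y + v*(6 + v)/(Y + v)) (P(Y, v) = v/(5*Y + ((v + 6)/(Y + v))*v) = v/(5*Y + ((6 + v)/(Y + v))*v) = v/(5*Y + v*(6 + v)/(Y + v)))
44 + P(4*(-4) - 3, -5)*25 = 44 - 5*((4*(-4) - 3) - 5)/((-5)**2 + 5*(4*(-4) - 3)**2 + 6*(-5) + 5*(4*(-4) - 3)*(-5))*25 = 44 - 5*((-16 - 3) - 5)/(25 + 5*(-16 - 3)**2 - 30 + 5*(-16 - 3)*(-5))*25 = 44 - 5*(-19 - 5)/(25 + 5*(-19)**2 - 30 + 5*(-19)*(-5))*25 = 44 - 5*(-24)/(25 + 5*361 - 30 + 475)*25 = 44 - 5*(-24)/(25 + 1805 - 30 + 475)*25 = 44 - 5*(-24)/2275*25 = 44 - 5*1/2275*(-24)*25 = 44 + (24/455)*25 = 44 + 120/91 = 4124/91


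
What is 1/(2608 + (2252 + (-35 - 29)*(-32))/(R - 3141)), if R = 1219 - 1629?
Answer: 3551/9256708 ≈ 0.00038361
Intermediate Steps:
R = -410
1/(2608 + (2252 + (-35 - 29)*(-32))/(R - 3141)) = 1/(2608 + (2252 + (-35 - 29)*(-32))/(-410 - 3141)) = 1/(2608 + (2252 - 64*(-32))/(-3551)) = 1/(2608 + (2252 + 2048)*(-1/3551)) = 1/(2608 + 4300*(-1/3551)) = 1/(2608 - 4300/3551) = 1/(9256708/3551) = 3551/9256708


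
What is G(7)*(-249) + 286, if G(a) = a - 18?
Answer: 3025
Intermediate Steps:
G(a) = -18 + a
G(7)*(-249) + 286 = (-18 + 7)*(-249) + 286 = -11*(-249) + 286 = 2739 + 286 = 3025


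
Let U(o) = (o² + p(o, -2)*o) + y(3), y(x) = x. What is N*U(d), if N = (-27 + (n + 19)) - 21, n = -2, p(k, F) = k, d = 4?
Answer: -1085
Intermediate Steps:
U(o) = 3 + 2*o² (U(o) = (o² + o*o) + 3 = (o² + o²) + 3 = 2*o² + 3 = 3 + 2*o²)
N = -31 (N = (-27 + (-2 + 19)) - 21 = (-27 + 17) - 21 = -10 - 21 = -31)
N*U(d) = -31*(3 + 2*4²) = -31*(3 + 2*16) = -31*(3 + 32) = -31*35 = -1085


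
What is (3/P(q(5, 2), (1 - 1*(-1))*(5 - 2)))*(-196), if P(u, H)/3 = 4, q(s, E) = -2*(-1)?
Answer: -49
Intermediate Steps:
q(s, E) = 2
P(u, H) = 12 (P(u, H) = 3*4 = 12)
(3/P(q(5, 2), (1 - 1*(-1))*(5 - 2)))*(-196) = (3/12)*(-196) = (3*(1/12))*(-196) = (1/4)*(-196) = -49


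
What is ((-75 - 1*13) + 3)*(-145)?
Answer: 12325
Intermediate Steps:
((-75 - 1*13) + 3)*(-145) = ((-75 - 13) + 3)*(-145) = (-88 + 3)*(-145) = -85*(-145) = 12325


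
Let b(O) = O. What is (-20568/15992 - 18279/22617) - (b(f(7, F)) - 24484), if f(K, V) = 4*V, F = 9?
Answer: 122803689284/5023487 ≈ 24446.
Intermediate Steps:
(-20568/15992 - 18279/22617) - (b(f(7, F)) - 24484) = (-20568/15992 - 18279/22617) - (4*9 - 24484) = (-20568*1/15992 - 18279*1/22617) - (36 - 24484) = (-2571/1999 - 2031/2513) - 1*(-24448) = -10520892/5023487 + 24448 = 122803689284/5023487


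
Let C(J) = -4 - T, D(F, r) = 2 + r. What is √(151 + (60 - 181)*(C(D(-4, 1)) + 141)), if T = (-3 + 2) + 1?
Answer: I*√16426 ≈ 128.16*I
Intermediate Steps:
T = 0 (T = -1 + 1 = 0)
C(J) = -4 (C(J) = -4 - 1*0 = -4 + 0 = -4)
√(151 + (60 - 181)*(C(D(-4, 1)) + 141)) = √(151 + (60 - 181)*(-4 + 141)) = √(151 - 121*137) = √(151 - 16577) = √(-16426) = I*√16426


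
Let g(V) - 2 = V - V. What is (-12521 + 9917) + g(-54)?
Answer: -2602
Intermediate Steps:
g(V) = 2 (g(V) = 2 + (V - V) = 2 + 0 = 2)
(-12521 + 9917) + g(-54) = (-12521 + 9917) + 2 = -2604 + 2 = -2602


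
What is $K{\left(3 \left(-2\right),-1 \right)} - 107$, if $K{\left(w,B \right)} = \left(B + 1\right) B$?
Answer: $-107$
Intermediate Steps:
$K{\left(w,B \right)} = B \left(1 + B\right)$ ($K{\left(w,B \right)} = \left(1 + B\right) B = B \left(1 + B\right)$)
$K{\left(3 \left(-2\right),-1 \right)} - 107 = - (1 - 1) - 107 = \left(-1\right) 0 - 107 = 0 - 107 = -107$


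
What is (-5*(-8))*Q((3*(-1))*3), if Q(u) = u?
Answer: -360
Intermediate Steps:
(-5*(-8))*Q((3*(-1))*3) = (-5*(-8))*((3*(-1))*3) = 40*(-3*3) = 40*(-9) = -360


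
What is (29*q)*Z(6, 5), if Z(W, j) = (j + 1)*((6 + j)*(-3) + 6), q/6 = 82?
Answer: -2311416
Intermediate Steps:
q = 492 (q = 6*82 = 492)
Z(W, j) = (1 + j)*(-12 - 3*j) (Z(W, j) = (1 + j)*((-18 - 3*j) + 6) = (1 + j)*(-12 - 3*j))
(29*q)*Z(6, 5) = (29*492)*(-12 - 15*5 - 3*5²) = 14268*(-12 - 75 - 3*25) = 14268*(-12 - 75 - 75) = 14268*(-162) = -2311416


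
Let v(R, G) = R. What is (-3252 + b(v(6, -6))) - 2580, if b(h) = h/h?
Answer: -5831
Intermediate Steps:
b(h) = 1
(-3252 + b(v(6, -6))) - 2580 = (-3252 + 1) - 2580 = -3251 - 2580 = -5831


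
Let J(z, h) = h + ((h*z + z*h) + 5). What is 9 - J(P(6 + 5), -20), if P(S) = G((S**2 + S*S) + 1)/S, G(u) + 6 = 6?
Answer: 24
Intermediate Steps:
G(u) = 0 (G(u) = -6 + 6 = 0)
P(S) = 0 (P(S) = 0/S = 0)
J(z, h) = 5 + h + 2*h*z (J(z, h) = h + ((h*z + h*z) + 5) = h + (2*h*z + 5) = h + (5 + 2*h*z) = 5 + h + 2*h*z)
9 - J(P(6 + 5), -20) = 9 - (5 - 20 + 2*(-20)*0) = 9 - (5 - 20 + 0) = 9 - 1*(-15) = 9 + 15 = 24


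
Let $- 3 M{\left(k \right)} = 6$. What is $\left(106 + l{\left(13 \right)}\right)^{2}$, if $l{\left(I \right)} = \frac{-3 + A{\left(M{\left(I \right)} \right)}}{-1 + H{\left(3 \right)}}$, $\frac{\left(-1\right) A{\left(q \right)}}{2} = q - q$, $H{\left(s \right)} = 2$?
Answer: $10609$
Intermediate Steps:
$M{\left(k \right)} = -2$ ($M{\left(k \right)} = \left(- \frac{1}{3}\right) 6 = -2$)
$A{\left(q \right)} = 0$ ($A{\left(q \right)} = - 2 \left(q - q\right) = \left(-2\right) 0 = 0$)
$l{\left(I \right)} = -3$ ($l{\left(I \right)} = \frac{-3 + 0}{-1 + 2} = - \frac{3}{1} = \left(-3\right) 1 = -3$)
$\left(106 + l{\left(13 \right)}\right)^{2} = \left(106 - 3\right)^{2} = 103^{2} = 10609$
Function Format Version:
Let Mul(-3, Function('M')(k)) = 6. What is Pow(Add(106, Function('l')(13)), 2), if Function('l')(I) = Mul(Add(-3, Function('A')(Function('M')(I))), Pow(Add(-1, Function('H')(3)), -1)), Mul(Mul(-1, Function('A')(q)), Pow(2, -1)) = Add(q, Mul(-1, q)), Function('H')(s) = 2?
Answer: 10609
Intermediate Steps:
Function('M')(k) = -2 (Function('M')(k) = Mul(Rational(-1, 3), 6) = -2)
Function('A')(q) = 0 (Function('A')(q) = Mul(-2, Add(q, Mul(-1, q))) = Mul(-2, 0) = 0)
Function('l')(I) = -3 (Function('l')(I) = Mul(Add(-3, 0), Pow(Add(-1, 2), -1)) = Mul(-3, Pow(1, -1)) = Mul(-3, 1) = -3)
Pow(Add(106, Function('l')(13)), 2) = Pow(Add(106, -3), 2) = Pow(103, 2) = 10609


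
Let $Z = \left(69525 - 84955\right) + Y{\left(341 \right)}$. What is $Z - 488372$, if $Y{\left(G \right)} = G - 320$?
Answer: $-503781$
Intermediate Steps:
$Y{\left(G \right)} = -320 + G$
$Z = -15409$ ($Z = \left(69525 - 84955\right) + \left(-320 + 341\right) = -15430 + 21 = -15409$)
$Z - 488372 = -15409 - 488372 = -503781$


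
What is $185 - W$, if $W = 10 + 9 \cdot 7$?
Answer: $112$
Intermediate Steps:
$W = 73$ ($W = 10 + 63 = 73$)
$185 - W = 185 - 73 = 112$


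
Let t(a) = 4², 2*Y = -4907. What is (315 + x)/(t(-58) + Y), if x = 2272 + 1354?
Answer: -7882/4875 ≈ -1.6168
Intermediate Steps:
Y = -4907/2 (Y = (½)*(-4907) = -4907/2 ≈ -2453.5)
x = 3626
t(a) = 16
(315 + x)/(t(-58) + Y) = (315 + 3626)/(16 - 4907/2) = 3941/(-4875/2) = 3941*(-2/4875) = -7882/4875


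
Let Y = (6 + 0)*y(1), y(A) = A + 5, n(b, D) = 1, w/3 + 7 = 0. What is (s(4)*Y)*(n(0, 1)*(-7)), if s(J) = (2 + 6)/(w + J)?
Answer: 2016/17 ≈ 118.59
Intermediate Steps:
w = -21 (w = -21 + 3*0 = -21 + 0 = -21)
s(J) = 8/(-21 + J) (s(J) = (2 + 6)/(-21 + J) = 8/(-21 + J))
y(A) = 5 + A
Y = 36 (Y = (6 + 0)*(5 + 1) = 6*6 = 36)
(s(4)*Y)*(n(0, 1)*(-7)) = ((8/(-21 + 4))*36)*(1*(-7)) = ((8/(-17))*36)*(-7) = ((8*(-1/17))*36)*(-7) = -8/17*36*(-7) = -288/17*(-7) = 2016/17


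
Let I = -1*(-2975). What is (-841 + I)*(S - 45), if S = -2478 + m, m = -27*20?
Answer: -6536442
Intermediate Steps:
m = -540
I = 2975
S = -3018 (S = -2478 - 540 = -3018)
(-841 + I)*(S - 45) = (-841 + 2975)*(-3018 - 45) = 2134*(-3063) = -6536442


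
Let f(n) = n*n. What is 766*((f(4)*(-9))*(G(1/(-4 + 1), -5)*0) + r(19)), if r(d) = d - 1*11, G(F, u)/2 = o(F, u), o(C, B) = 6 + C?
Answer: 6128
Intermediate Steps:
G(F, u) = 12 + 2*F (G(F, u) = 2*(6 + F) = 12 + 2*F)
r(d) = -11 + d (r(d) = d - 11 = -11 + d)
f(n) = n**2
766*((f(4)*(-9))*(G(1/(-4 + 1), -5)*0) + r(19)) = 766*((4**2*(-9))*((12 + 2/(-4 + 1))*0) + (-11 + 19)) = 766*((16*(-9))*((12 + 2/(-3))*0) + 8) = 766*(-144*(12 + 2*(-1/3))*0 + 8) = 766*(-144*(12 - 2/3)*0 + 8) = 766*(-1632*0 + 8) = 766*(-144*0 + 8) = 766*(0 + 8) = 766*8 = 6128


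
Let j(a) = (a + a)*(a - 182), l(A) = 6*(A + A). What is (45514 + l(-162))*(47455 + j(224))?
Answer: 2887427470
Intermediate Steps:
l(A) = 12*A (l(A) = 6*(2*A) = 12*A)
j(a) = 2*a*(-182 + a) (j(a) = (2*a)*(-182 + a) = 2*a*(-182 + a))
(45514 + l(-162))*(47455 + j(224)) = (45514 + 12*(-162))*(47455 + 2*224*(-182 + 224)) = (45514 - 1944)*(47455 + 2*224*42) = 43570*(47455 + 18816) = 43570*66271 = 2887427470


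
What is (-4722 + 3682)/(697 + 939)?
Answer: -260/409 ≈ -0.63570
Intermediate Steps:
(-4722 + 3682)/(697 + 939) = -1040/1636 = -1040*1/1636 = -260/409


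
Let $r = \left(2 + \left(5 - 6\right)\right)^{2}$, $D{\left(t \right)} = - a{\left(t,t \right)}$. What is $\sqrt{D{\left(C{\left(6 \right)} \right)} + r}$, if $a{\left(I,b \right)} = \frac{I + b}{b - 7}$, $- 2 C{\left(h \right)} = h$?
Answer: $\frac{\sqrt{10}}{5} \approx 0.63246$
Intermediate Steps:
$C{\left(h \right)} = - \frac{h}{2}$
$a{\left(I,b \right)} = \frac{I + b}{-7 + b}$
$D{\left(t \right)} = - \frac{2 t}{-7 + t}$ ($D{\left(t \right)} = - \frac{t + t}{-7 + t} = - \frac{2 t}{-7 + t}$)
$r = 1$ ($r = \left(2 + \left(5 - 6\right)\right)^{2} = \left(2 - 1\right)^{2} = 1^{2} = 1$)
$\sqrt{D{\left(C{\left(6 \right)} \right)} + r} = \sqrt{- \frac{2 \left(\left(- \frac{1}{2}\right) 6\right)}{-7 - 3} + 1} = \sqrt{\left(-2\right) \left(-3\right) \frac{1}{-7 - 3} + 1} = \sqrt{\left(-2\right) \left(-3\right) \frac{1}{-10} + 1} = \sqrt{\left(-2\right) \left(-3\right) \left(- \frac{1}{10}\right) + 1} = \sqrt{- \frac{3}{5} + 1} = \sqrt{\frac{2}{5}} = \frac{\sqrt{10}}{5}$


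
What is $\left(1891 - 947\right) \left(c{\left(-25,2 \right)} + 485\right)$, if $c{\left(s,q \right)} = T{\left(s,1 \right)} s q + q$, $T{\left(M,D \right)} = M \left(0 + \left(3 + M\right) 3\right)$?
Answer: $-77420272$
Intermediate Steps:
$T{\left(M,D \right)} = M \left(9 + 3 M\right)$ ($T{\left(M,D \right)} = M \left(0 + \left(9 + 3 M\right)\right) = M \left(9 + 3 M\right)$)
$c{\left(s,q \right)} = q + 3 q s^{2} \left(3 + s\right)$ ($c{\left(s,q \right)} = 3 s \left(3 + s\right) s q + q = 3 s^{2} \left(3 + s\right) q + q = 3 q s^{2} \left(3 + s\right) + q = q + 3 q s^{2} \left(3 + s\right)$)
$\left(1891 - 947\right) \left(c{\left(-25,2 \right)} + 485\right) = \left(1891 - 947\right) \left(2 \left(1 + 3 \left(-25\right)^{2} \left(3 - 25\right)\right) + 485\right) = 944 \left(2 \left(1 + 3 \cdot 625 \left(-22\right)\right) + 485\right) = 944 \left(2 \left(1 - 41250\right) + 485\right) = 944 \left(2 \left(-41249\right) + 485\right) = 944 \left(-82498 + 485\right) = 944 \left(-82013\right) = -77420272$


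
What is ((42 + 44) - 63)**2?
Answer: 529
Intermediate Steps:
((42 + 44) - 63)**2 = (86 - 63)**2 = 23**2 = 529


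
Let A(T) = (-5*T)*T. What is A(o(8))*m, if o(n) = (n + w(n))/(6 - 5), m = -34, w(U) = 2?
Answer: 17000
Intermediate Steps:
o(n) = 2 + n (o(n) = (n + 2)/(6 - 5) = (2 + n)/1 = (2 + n)*1 = 2 + n)
A(T) = -5*T²
A(o(8))*m = -5*(2 + 8)²*(-34) = -5*10²*(-34) = -5*100*(-34) = -500*(-34) = 17000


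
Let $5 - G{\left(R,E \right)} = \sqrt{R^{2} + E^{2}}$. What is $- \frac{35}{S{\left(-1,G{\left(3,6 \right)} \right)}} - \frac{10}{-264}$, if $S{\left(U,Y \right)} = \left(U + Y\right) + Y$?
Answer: $\frac{425}{132} + \frac{70 \sqrt{5}}{33} \approx 7.9629$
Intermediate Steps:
$G{\left(R,E \right)} = 5 - \sqrt{E^{2} + R^{2}}$ ($G{\left(R,E \right)} = 5 - \sqrt{R^{2} + E^{2}} = 5 - \sqrt{E^{2} + R^{2}}$)
$S{\left(U,Y \right)} = U + 2 Y$
$- \frac{35}{S{\left(-1,G{\left(3,6 \right)} \right)}} - \frac{10}{-264} = - \frac{35}{-1 + 2 \left(5 - \sqrt{6^{2} + 3^{2}}\right)} - \frac{10}{-264} = - \frac{35}{-1 + 2 \left(5 - \sqrt{36 + 9}\right)} - - \frac{5}{132} = - \frac{35}{-1 + 2 \left(5 - \sqrt{45}\right)} + \frac{5}{132} = - \frac{35}{-1 + 2 \left(5 - 3 \sqrt{5}\right)} + \frac{5}{132} = - \frac{35}{-1 + \left(10 - 6 \sqrt{5}\right)} + \frac{5}{132} = - \frac{35}{9 - 6 \sqrt{5}} + \frac{5}{132} = \frac{5}{132} - \frac{35}{9 - 6 \sqrt{5}}$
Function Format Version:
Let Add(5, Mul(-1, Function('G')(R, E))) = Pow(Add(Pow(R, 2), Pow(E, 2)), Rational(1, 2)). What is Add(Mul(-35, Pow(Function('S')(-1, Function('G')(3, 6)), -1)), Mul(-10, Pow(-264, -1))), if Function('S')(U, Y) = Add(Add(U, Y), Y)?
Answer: Add(Rational(425, 132), Mul(Rational(70, 33), Pow(5, Rational(1, 2)))) ≈ 7.9629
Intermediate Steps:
Function('G')(R, E) = Add(5, Mul(-1, Pow(Add(Pow(E, 2), Pow(R, 2)), Rational(1, 2)))) (Function('G')(R, E) = Add(5, Mul(-1, Pow(Add(Pow(R, 2), Pow(E, 2)), Rational(1, 2)))) = Add(5, Mul(-1, Pow(Add(Pow(E, 2), Pow(R, 2)), Rational(1, 2)))))
Function('S')(U, Y) = Add(U, Mul(2, Y))
Add(Mul(-35, Pow(Function('S')(-1, Function('G')(3, 6)), -1)), Mul(-10, Pow(-264, -1))) = Add(Mul(-35, Pow(Add(-1, Mul(2, Add(5, Mul(-1, Pow(Add(Pow(6, 2), Pow(3, 2)), Rational(1, 2)))))), -1)), Mul(-10, Pow(-264, -1))) = Add(Mul(-35, Pow(Add(-1, Mul(2, Add(5, Mul(-1, Pow(Add(36, 9), Rational(1, 2)))))), -1)), Mul(-10, Rational(-1, 264))) = Add(Mul(-35, Pow(Add(-1, Mul(2, Add(5, Mul(-1, Pow(45, Rational(1, 2)))))), -1)), Rational(5, 132)) = Add(Mul(-35, Pow(Add(-1, Mul(2, Add(5, Mul(-1, Mul(3, Pow(5, Rational(1, 2))))))), -1)), Rational(5, 132)) = Add(Mul(-35, Pow(Add(-1, Mul(2, Add(5, Mul(-3, Pow(5, Rational(1, 2)))))), -1)), Rational(5, 132)) = Add(Mul(-35, Pow(Add(-1, Add(10, Mul(-6, Pow(5, Rational(1, 2))))), -1)), Rational(5, 132)) = Add(Mul(-35, Pow(Add(9, Mul(-6, Pow(5, Rational(1, 2)))), -1)), Rational(5, 132)) = Add(Rational(5, 132), Mul(-35, Pow(Add(9, Mul(-6, Pow(5, Rational(1, 2)))), -1)))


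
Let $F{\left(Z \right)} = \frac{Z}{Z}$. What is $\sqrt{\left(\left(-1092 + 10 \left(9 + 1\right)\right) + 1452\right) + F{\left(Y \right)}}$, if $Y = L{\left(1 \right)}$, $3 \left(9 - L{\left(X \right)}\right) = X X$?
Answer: $\sqrt{461} \approx 21.471$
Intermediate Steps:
$L{\left(X \right)} = 9 - \frac{X^{2}}{3}$ ($L{\left(X \right)} = 9 - \frac{X X}{3} = 9 - \frac{X^{2}}{3}$)
$Y = \frac{26}{3}$ ($Y = 9 - \frac{1^{2}}{3} = 9 - \frac{1}{3} = \frac{26}{3} \approx 8.6667$)
$F{\left(Z \right)} = 1$
$\sqrt{\left(\left(-1092 + 10 \left(9 + 1\right)\right) + 1452\right) + F{\left(Y \right)}} = \sqrt{\left(\left(-1092 + 10 \left(9 + 1\right)\right) + 1452\right) + 1} = \sqrt{\left(\left(-1092 + 10 \cdot 10\right) + 1452\right) + 1} = \sqrt{\left(\left(-1092 + 100\right) + 1452\right) + 1} = \sqrt{\left(-992 + 1452\right) + 1} = \sqrt{460 + 1} = \sqrt{461}$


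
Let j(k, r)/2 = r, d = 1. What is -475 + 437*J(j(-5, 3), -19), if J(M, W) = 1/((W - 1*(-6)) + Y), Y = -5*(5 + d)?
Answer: -20862/43 ≈ -485.16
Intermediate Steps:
j(k, r) = 2*r
Y = -30 (Y = -5*(5 + 1) = -5*6 = -30)
J(M, W) = 1/(-24 + W) (J(M, W) = 1/((W - 1*(-6)) - 30) = 1/((W + 6) - 30) = 1/((6 + W) - 30) = 1/(-24 + W))
-475 + 437*J(j(-5, 3), -19) = -475 + 437/(-24 - 19) = -475 + 437/(-43) = -475 + 437*(-1/43) = -475 - 437/43 = -20862/43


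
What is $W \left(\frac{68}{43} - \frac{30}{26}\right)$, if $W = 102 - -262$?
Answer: $\frac{6692}{43} \approx 155.63$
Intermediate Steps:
$W = 364$ ($W = 102 + 262 = 364$)
$W \left(\frac{68}{43} - \frac{30}{26}\right) = 364 \left(\frac{68}{43} - \frac{30}{26}\right) = 364 \left(68 \cdot \frac{1}{43} - \frac{15}{13}\right) = 364 \left(\frac{68}{43} - \frac{15}{13}\right) = 364 \cdot \frac{239}{559} = \frac{6692}{43}$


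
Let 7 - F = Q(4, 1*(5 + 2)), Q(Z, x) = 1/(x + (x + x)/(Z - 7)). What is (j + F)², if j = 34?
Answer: 80656/49 ≈ 1646.0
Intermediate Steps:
Q(Z, x) = 1/(x + 2*x/(-7 + Z)) (Q(Z, x) = 1/(x + (2*x)/(-7 + Z)) = 1/(x + 2*x/(-7 + Z)))
F = 46/7 (F = 7 - (-7 + 4)/((1*(5 + 2))*(-5 + 4)) = 7 - (-3)/((1*7)*(-1)) = 7 - (-1)*(-3)/7 = 7 - 1*3/7 = 7 - 3/7 = 46/7 ≈ 6.5714)
(j + F)² = (34 + 46/7)² = (284/7)² = 80656/49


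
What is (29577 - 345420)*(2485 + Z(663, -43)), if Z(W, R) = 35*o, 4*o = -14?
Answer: -1492358175/2 ≈ -7.4618e+8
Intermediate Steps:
o = -7/2 (o = (¼)*(-14) = -7/2 ≈ -3.5000)
Z(W, R) = -245/2 (Z(W, R) = 35*(-7/2) = -245/2)
(29577 - 345420)*(2485 + Z(663, -43)) = (29577 - 345420)*(2485 - 245/2) = -315843*4725/2 = -1492358175/2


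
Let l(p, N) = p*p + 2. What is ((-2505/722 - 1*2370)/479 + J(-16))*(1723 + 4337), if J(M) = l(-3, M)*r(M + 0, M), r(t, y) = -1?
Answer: -16719124890/172919 ≈ -96688.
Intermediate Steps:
l(p, N) = 2 + p² (l(p, N) = p² + 2 = 2 + p²)
J(M) = -11 (J(M) = (2 + (-3)²)*(-1) = (2 + 9)*(-1) = 11*(-1) = -11)
((-2505/722 - 1*2370)/479 + J(-16))*(1723 + 4337) = ((-2505/722 - 1*2370)/479 - 11)*(1723 + 4337) = ((-2505*1/722 - 2370)*(1/479) - 11)*6060 = ((-2505/722 - 2370)*(1/479) - 11)*6060 = (-1713645/722*1/479 - 11)*6060 = (-1713645/345838 - 11)*6060 = -5517863/345838*6060 = -16719124890/172919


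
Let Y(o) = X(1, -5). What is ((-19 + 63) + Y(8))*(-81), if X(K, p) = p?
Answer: -3159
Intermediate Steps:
Y(o) = -5
((-19 + 63) + Y(8))*(-81) = ((-19 + 63) - 5)*(-81) = (44 - 5)*(-81) = 39*(-81) = -3159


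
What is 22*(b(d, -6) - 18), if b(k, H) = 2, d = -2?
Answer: -352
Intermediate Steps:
22*(b(d, -6) - 18) = 22*(2 - 18) = 22*(-16) = -352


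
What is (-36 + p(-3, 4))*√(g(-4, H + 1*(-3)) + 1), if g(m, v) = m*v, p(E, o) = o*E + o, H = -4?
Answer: -44*√29 ≈ -236.95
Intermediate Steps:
p(E, o) = o + E*o (p(E, o) = E*o + o = o + E*o)
(-36 + p(-3, 4))*√(g(-4, H + 1*(-3)) + 1) = (-36 + 4*(1 - 3))*√(-4*(-4 + 1*(-3)) + 1) = (-36 + 4*(-2))*√(-4*(-4 - 3) + 1) = (-36 - 8)*√(-4*(-7) + 1) = -44*√(28 + 1) = -44*√29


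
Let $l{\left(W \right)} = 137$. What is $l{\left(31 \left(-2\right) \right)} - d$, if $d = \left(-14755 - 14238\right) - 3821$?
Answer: $32951$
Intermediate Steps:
$d = -32814$ ($d = -28993 + \left(-4366 + 545\right) = -28993 - 3821 = -32814$)
$l{\left(31 \left(-2\right) \right)} - d = 137 - -32814 = 137 + 32814 = 32951$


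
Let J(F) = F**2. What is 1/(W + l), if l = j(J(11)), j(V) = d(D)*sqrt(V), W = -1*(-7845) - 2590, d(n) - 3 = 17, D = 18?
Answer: 1/5475 ≈ 0.00018265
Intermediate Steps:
d(n) = 20 (d(n) = 3 + 17 = 20)
W = 5255 (W = 7845 - 2590 = 5255)
j(V) = 20*sqrt(V)
l = 220 (l = 20*sqrt(11**2) = 20*sqrt(121) = 20*11 = 220)
1/(W + l) = 1/(5255 + 220) = 1/5475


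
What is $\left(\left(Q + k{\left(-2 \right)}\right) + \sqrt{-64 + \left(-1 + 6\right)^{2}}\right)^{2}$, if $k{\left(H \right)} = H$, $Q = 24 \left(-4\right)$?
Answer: $\left(98 - i \sqrt{39}\right)^{2} \approx 9565.0 - 1224.0 i$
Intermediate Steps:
$Q = -96$
$\left(\left(Q + k{\left(-2 \right)}\right) + \sqrt{-64 + \left(-1 + 6\right)^{2}}\right)^{2} = \left(\left(-96 - 2\right) + \sqrt{-64 + \left(-1 + 6\right)^{2}}\right)^{2} = \left(-98 + \sqrt{-64 + 5^{2}}\right)^{2} = \left(-98 + \sqrt{-64 + 25}\right)^{2} = \left(-98 + \sqrt{-39}\right)^{2} = \left(-98 + i \sqrt{39}\right)^{2}$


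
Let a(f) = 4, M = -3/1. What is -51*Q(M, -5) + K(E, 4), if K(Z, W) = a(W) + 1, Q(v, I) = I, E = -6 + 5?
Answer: 260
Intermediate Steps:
M = -3 (M = -3*1 = -3)
E = -1
K(Z, W) = 5 (K(Z, W) = 4 + 1 = 5)
-51*Q(M, -5) + K(E, 4) = -51*(-5) + 5 = 255 + 5 = 260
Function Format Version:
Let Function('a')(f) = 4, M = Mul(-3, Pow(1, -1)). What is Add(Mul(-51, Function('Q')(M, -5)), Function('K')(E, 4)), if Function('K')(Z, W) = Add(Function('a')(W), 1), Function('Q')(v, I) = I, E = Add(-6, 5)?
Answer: 260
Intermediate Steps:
M = -3 (M = Mul(-3, 1) = -3)
E = -1
Function('K')(Z, W) = 5 (Function('K')(Z, W) = Add(4, 1) = 5)
Add(Mul(-51, Function('Q')(M, -5)), Function('K')(E, 4)) = Add(Mul(-51, -5), 5) = Add(255, 5) = 260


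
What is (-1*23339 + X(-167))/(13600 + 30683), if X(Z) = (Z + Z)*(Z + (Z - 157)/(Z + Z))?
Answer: 10705/14761 ≈ 0.72522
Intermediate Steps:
X(Z) = 2*Z*(Z + (-157 + Z)/(2*Z)) (X(Z) = (2*Z)*(Z + (-157 + Z)/((2*Z))) = (2*Z)*(Z + (-157 + Z)*(1/(2*Z))) = (2*Z)*(Z + (-157 + Z)/(2*Z)) = 2*Z*(Z + (-157 + Z)/(2*Z)))
(-1*23339 + X(-167))/(13600 + 30683) = (-1*23339 + (-157 - 167 + 2*(-167)**2))/(13600 + 30683) = (-23339 + (-157 - 167 + 2*27889))/44283 = (-23339 + (-157 - 167 + 55778))*(1/44283) = (-23339 + 55454)*(1/44283) = 32115*(1/44283) = 10705/14761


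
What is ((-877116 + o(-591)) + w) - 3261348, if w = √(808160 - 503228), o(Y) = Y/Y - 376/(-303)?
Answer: -1253953913/303 + 2*√76233 ≈ -4.1379e+6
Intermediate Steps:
o(Y) = 679/303 (o(Y) = 1 - 376*(-1/303) = 1 + 376/303 = 679/303)
w = 2*√76233 (w = √304932 = 2*√76233 ≈ 552.21)
((-877116 + o(-591)) + w) - 3261348 = ((-877116 + 679/303) + 2*√76233) - 3261348 = (-265765469/303 + 2*√76233) - 3261348 = -1253953913/303 + 2*√76233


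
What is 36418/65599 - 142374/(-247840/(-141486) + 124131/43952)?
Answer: -29039041113379158422/933338057017627 ≈ -31113.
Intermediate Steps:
36418/65599 - 142374/(-247840/(-141486) + 124131/43952) = 36418*(1/65599) - 142374/(-247840*(-1/141486) + 124131*(1/43952)) = 36418/65599 - 142374/(123920/70743 + 124131/43952) = 36418/65599 - 142374/14227931173/3109296336 = 36418/65599 - 142374*3109296336/14227931173 = 36418/65599 - 442682956541664/14227931173 = -29039041113379158422/933338057017627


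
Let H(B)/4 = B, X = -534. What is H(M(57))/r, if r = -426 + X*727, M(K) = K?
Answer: -19/32387 ≈ -0.00058665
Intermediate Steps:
H(B) = 4*B
r = -388644 (r = -426 - 534*727 = -426 - 388218 = -388644)
H(M(57))/r = (4*57)/(-388644) = 228*(-1/388644) = -19/32387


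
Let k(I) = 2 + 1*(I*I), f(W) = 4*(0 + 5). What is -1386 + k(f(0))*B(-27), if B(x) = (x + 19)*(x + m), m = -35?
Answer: 198006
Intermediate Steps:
f(W) = 20 (f(W) = 4*5 = 20)
B(x) = (-35 + x)*(19 + x) (B(x) = (x + 19)*(x - 35) = (19 + x)*(-35 + x) = (-35 + x)*(19 + x))
k(I) = 2 + I² (k(I) = 2 + 1*I² = 2 + I²)
-1386 + k(f(0))*B(-27) = -1386 + (2 + 20²)*(-665 + (-27)² - 16*(-27)) = -1386 + (2 + 400)*(-665 + 729 + 432) = -1386 + 402*496 = -1386 + 199392 = 198006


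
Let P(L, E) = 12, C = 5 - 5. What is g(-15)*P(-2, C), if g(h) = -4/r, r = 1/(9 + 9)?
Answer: -864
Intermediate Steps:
C = 0
r = 1/18 ≈ 0.055556
g(h) = -72 (g(h) = -4/1/18 = -4*18 = -72)
g(-15)*P(-2, C) = -72*12 = -864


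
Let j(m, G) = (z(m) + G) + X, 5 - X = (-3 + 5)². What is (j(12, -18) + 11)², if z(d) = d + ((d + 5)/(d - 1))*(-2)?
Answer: 1024/121 ≈ 8.4628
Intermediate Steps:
z(d) = d - 2*(5 + d)/(-1 + d) (z(d) = d + ((5 + d)/(-1 + d))*(-2) = d - 2*(5 + d)/(-1 + d))
X = 1 (X = 5 - (-3 + 5)² = 5 - 1*2² = 5 - 1*4 = 5 - 4 = 1)
j(m, G) = 1 + G + (-10 + m² - 3*m)/(-1 + m) (j(m, G) = ((-10 + m² - 3*m)/(-1 + m) + G) + 1 = (G + (-10 + m² - 3*m)/(-1 + m)) + 1 = 1 + G + (-10 + m² - 3*m)/(-1 + m))
(j(12, -18) + 11)² = ((-11 + 12² - 1*(-18) - 2*12 - 18*12)/(-1 + 12) + 11)² = ((-11 + 144 + 18 - 24 - 216)/11 + 11)² = ((1/11)*(-89) + 11)² = (-89/11 + 11)² = (32/11)² = 1024/121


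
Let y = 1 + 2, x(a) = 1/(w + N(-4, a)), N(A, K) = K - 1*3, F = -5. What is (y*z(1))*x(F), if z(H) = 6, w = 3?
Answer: -18/5 ≈ -3.6000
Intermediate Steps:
N(A, K) = -3 + K (N(A, K) = K - 3 = -3 + K)
x(a) = 1/a (x(a) = 1/(3 + (-3 + a)) = 1/a)
y = 3
(y*z(1))*x(F) = (3*6)/(-5) = 18*(-⅕) = -18/5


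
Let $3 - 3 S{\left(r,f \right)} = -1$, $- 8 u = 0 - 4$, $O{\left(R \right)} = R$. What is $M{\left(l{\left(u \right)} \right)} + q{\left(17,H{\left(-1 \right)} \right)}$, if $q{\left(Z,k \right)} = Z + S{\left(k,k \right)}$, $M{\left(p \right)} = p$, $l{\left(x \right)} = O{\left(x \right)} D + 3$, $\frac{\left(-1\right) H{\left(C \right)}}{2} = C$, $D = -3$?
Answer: $\frac{119}{6} \approx 19.833$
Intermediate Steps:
$H{\left(C \right)} = - 2 C$
$u = \frac{1}{2}$ ($u = - \frac{0 - 4}{8} = \left(- \frac{1}{8}\right) \left(-4\right) = \frac{1}{2} \approx 0.5$)
$l{\left(x \right)} = 3 - 3 x$ ($l{\left(x \right)} = x \left(-3\right) + 3 = - 3 x + 3 = 3 - 3 x$)
$S{\left(r,f \right)} = \frac{4}{3}$ ($S{\left(r,f \right)} = 1 - - \frac{1}{3} = 1 + \frac{1}{3} = \frac{4}{3}$)
$q{\left(Z,k \right)} = \frac{4}{3} + Z$ ($q{\left(Z,k \right)} = Z + \frac{4}{3} = \frac{4}{3} + Z$)
$M{\left(l{\left(u \right)} \right)} + q{\left(17,H{\left(-1 \right)} \right)} = \left(3 - \frac{3}{2}\right) + \left(\frac{4}{3} + 17\right) = \left(3 - \frac{3}{2}\right) + \frac{55}{3} = \frac{3}{2} + \frac{55}{3} = \frac{119}{6}$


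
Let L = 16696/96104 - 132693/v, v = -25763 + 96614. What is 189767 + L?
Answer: 4894409751253/25791911 ≈ 1.8977e+5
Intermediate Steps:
v = 70851
L = -43823484/25791911 (L = 16696/96104 - 132693/70851 = 16696*(1/96104) - 132693*1/70851 = 2087/12013 - 4021/2147 = -43823484/25791911 ≈ -1.6991)
189767 + L = 189767 - 43823484/25791911 = 4894409751253/25791911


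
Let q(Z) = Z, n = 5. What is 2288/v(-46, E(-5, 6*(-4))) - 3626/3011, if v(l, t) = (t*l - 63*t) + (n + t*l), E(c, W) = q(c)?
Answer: 78094/45165 ≈ 1.7291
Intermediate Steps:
E(c, W) = c
v(l, t) = 5 - 63*t + 2*l*t (v(l, t) = (t*l - 63*t) + (5 + t*l) = (l*t - 63*t) + (5 + l*t) = (-63*t + l*t) + (5 + l*t) = 5 - 63*t + 2*l*t)
2288/v(-46, E(-5, 6*(-4))) - 3626/3011 = 2288/(5 - 63*(-5) + 2*(-46)*(-5)) - 3626/3011 = 2288/(5 + 315 + 460) - 3626*1/3011 = 2288/780 - 3626/3011 = 2288*(1/780) - 3626/3011 = 44/15 - 3626/3011 = 78094/45165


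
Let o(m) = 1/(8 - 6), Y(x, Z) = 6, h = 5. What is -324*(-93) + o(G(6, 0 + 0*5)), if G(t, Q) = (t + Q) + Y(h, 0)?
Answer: 60265/2 ≈ 30133.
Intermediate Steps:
G(t, Q) = 6 + Q + t (G(t, Q) = (t + Q) + 6 = (Q + t) + 6 = 6 + Q + t)
o(m) = 1/2
-324*(-93) + o(G(6, 0 + 0*5)) = -324*(-93) + 1/2 = 30132 + 1/2 = 60265/2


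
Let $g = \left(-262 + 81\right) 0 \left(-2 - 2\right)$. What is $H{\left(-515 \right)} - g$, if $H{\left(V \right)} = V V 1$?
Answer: $265225$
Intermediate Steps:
$H{\left(V \right)} = V^{2}$ ($H{\left(V \right)} = V^{2} \cdot 1 = V^{2}$)
$g = 0$ ($g = - 181 \cdot 0 \left(-4\right) = \left(-181\right) 0 = 0$)
$H{\left(-515 \right)} - g = \left(-515\right)^{2} - 0 = 265225 + 0 = 265225$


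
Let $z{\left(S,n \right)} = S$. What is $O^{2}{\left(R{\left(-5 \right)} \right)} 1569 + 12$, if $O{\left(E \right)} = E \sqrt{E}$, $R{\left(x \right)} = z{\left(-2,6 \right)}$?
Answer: $-12540$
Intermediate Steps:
$R{\left(x \right)} = -2$
$O{\left(E \right)} = E^{\frac{3}{2}}$
$O^{2}{\left(R{\left(-5 \right)} \right)} 1569 + 12 = \left(\left(-2\right)^{\frac{3}{2}}\right)^{2} \cdot 1569 + 12 = \left(- 2 i \sqrt{2}\right)^{2} \cdot 1569 + 12 = \left(-8\right) 1569 + 12 = -12552 + 12 = -12540$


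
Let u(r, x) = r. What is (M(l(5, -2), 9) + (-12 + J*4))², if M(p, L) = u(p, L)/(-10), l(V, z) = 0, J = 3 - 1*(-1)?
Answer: 16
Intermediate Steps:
J = 4 (J = 3 + 1 = 4)
M(p, L) = -p/10 (M(p, L) = p/(-10) = p*(-⅒) = -p/10)
(M(l(5, -2), 9) + (-12 + J*4))² = (-⅒*0 + (-12 + 4*4))² = (0 + (-12 + 16))² = (0 + 4)² = 4² = 16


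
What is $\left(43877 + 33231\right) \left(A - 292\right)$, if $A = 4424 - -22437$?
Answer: $2048682452$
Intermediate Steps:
$A = 26861$ ($A = 4424 + 22437 = 26861$)
$\left(43877 + 33231\right) \left(A - 292\right) = \left(43877 + 33231\right) \left(26861 - 292\right) = 77108 \cdot 26569 = 2048682452$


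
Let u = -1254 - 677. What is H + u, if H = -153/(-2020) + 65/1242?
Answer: -2422124357/1254420 ≈ -1930.9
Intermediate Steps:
H = 160663/1254420 (H = -153*(-1/2020) + 65*(1/1242) = 153/2020 + 65/1242 = 160663/1254420 ≈ 0.12808)
u = -1931
H + u = 160663/1254420 - 1931 = -2422124357/1254420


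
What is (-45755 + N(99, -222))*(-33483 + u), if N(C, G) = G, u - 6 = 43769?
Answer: -473195284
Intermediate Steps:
u = 43775 (u = 6 + 43769 = 43775)
(-45755 + N(99, -222))*(-33483 + u) = (-45755 - 222)*(-33483 + 43775) = -45977*10292 = -473195284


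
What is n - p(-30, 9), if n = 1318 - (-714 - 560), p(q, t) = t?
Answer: 2583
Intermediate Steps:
n = 2592 (n = 1318 - 1*(-1274) = 1318 + 1274 = 2592)
n - p(-30, 9) = 2592 - 1*9 = 2592 - 9 = 2583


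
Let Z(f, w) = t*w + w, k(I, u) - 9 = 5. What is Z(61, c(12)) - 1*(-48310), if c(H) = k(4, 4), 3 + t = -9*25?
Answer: 45132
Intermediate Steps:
k(I, u) = 14 (k(I, u) = 9 + 5 = 14)
t = -228 (t = -3 - 9*25 = -3 - 225 = -228)
c(H) = 14
Z(f, w) = -227*w (Z(f, w) = -228*w + w = -227*w)
Z(61, c(12)) - 1*(-48310) = -227*14 - 1*(-48310) = -3178 + 48310 = 45132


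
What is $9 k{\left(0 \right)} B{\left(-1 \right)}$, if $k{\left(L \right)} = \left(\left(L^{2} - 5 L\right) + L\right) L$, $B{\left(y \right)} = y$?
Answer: $0$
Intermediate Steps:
$k{\left(L \right)} = L \left(L^{2} - 4 L\right)$ ($k{\left(L \right)} = \left(L^{2} - 4 L\right) L = L \left(L^{2} - 4 L\right)$)
$9 k{\left(0 \right)} B{\left(-1 \right)} = 9 \cdot 0^{2} \left(-4 + 0\right) \left(-1\right) = 9 \cdot 0 \left(-4\right) \left(-1\right) = 9 \cdot 0 \left(-1\right) = 0 \left(-1\right) = 0$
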